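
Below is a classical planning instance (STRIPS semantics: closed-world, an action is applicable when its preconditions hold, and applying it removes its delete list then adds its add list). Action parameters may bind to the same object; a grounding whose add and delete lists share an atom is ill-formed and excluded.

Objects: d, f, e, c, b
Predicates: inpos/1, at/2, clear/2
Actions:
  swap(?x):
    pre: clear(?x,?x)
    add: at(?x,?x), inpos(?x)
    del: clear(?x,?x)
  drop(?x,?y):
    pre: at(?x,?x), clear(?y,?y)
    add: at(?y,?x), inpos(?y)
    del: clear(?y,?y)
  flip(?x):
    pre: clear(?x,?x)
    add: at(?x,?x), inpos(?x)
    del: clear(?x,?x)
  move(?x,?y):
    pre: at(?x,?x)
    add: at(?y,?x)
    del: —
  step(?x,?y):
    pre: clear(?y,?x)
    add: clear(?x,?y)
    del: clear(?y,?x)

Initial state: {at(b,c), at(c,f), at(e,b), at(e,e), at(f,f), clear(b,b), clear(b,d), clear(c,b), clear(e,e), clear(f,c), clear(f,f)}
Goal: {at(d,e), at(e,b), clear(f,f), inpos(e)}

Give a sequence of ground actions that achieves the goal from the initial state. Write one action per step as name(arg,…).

1. swap(e)  →  {at(b,c), at(c,f), at(e,b), at(e,e), at(f,f), clear(b,b), clear(b,d), clear(c,b), clear(f,c), clear(f,f), inpos(e)}
2. move(e,d)  →  {at(b,c), at(c,f), at(d,e), at(e,b), at(e,e), at(f,f), clear(b,b), clear(b,d), clear(c,b), clear(f,c), clear(f,f), inpos(e)}

swap(e); move(e,d)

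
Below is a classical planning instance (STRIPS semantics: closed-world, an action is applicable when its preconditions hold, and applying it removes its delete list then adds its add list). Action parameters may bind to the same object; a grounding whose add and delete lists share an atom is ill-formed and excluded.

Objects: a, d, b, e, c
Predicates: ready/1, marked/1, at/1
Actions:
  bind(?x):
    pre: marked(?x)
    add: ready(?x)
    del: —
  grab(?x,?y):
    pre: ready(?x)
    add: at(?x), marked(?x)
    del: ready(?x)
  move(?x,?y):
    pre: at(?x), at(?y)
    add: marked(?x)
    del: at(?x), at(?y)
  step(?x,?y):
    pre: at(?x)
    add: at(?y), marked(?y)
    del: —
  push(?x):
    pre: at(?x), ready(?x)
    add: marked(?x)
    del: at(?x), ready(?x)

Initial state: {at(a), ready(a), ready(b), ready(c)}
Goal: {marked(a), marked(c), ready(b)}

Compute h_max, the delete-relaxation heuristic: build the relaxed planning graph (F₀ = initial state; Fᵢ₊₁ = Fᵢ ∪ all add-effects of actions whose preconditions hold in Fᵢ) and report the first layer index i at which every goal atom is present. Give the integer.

1

F0 = init (4 atoms)
F1 = F0 ∪ {at(b), at(c), at(d), at(e), marked(a), marked(b), marked(c), marked(d), marked(e)}  (13 atoms)
goal ⊆ F1  ⇒  h_max = 1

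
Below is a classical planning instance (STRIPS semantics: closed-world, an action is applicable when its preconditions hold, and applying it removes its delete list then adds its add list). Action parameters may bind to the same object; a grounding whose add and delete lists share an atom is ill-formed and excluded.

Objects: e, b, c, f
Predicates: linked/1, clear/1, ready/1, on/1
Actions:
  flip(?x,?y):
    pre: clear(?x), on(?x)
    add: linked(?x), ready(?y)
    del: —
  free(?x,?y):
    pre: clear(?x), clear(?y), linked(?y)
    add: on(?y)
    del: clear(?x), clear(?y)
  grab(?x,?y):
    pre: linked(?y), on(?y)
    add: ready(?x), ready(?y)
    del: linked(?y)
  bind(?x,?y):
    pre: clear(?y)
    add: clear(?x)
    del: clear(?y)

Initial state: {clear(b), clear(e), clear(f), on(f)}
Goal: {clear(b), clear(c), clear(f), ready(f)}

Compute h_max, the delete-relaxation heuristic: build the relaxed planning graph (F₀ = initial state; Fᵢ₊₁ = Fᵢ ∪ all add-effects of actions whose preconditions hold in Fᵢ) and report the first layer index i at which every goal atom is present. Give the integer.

F0 = init (4 atoms)
F1 = F0 ∪ {clear(c), linked(f), ready(b), ready(c), ready(e), ready(f)}  (10 atoms)
goal ⊆ F1  ⇒  h_max = 1

1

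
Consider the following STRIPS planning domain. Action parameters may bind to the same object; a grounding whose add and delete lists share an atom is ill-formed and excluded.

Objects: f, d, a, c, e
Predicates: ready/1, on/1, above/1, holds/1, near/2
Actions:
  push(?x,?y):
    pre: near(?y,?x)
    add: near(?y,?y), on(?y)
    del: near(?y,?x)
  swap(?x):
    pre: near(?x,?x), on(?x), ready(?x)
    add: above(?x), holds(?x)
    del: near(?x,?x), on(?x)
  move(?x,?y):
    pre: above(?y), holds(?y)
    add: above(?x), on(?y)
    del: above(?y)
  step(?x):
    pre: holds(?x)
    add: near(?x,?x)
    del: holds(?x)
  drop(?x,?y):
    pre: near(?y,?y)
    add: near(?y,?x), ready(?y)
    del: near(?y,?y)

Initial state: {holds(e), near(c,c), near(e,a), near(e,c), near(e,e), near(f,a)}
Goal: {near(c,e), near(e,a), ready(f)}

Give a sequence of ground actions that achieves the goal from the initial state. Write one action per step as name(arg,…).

1. push(a,f)  →  {holds(e), near(c,c), near(e,a), near(e,c), near(e,e), near(f,f), on(f)}
2. drop(d,f)  →  {holds(e), near(c,c), near(e,a), near(e,c), near(e,e), near(f,d), on(f), ready(f)}
3. drop(e,c)  →  {holds(e), near(c,e), near(e,a), near(e,c), near(e,e), near(f,d), on(f), ready(c), ready(f)}

push(a,f); drop(d,f); drop(e,c)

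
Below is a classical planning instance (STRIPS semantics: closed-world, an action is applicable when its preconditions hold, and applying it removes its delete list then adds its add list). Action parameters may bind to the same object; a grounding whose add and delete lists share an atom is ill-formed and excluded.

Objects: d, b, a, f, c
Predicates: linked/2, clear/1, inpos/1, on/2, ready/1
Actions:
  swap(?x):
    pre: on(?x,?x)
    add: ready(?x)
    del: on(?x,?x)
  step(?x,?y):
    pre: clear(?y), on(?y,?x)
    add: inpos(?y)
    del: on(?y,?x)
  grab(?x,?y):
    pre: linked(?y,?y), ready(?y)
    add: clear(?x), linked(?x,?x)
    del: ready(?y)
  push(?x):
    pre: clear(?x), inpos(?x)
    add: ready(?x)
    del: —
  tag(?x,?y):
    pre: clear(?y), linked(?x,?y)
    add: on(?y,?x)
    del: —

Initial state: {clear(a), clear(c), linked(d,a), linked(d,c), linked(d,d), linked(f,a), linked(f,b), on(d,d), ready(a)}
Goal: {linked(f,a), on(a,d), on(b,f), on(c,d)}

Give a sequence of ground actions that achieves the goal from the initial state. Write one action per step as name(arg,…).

1. swap(d)  →  {clear(a), clear(c), linked(d,a), linked(d,c), linked(d,d), linked(f,a), linked(f,b), ready(a), ready(d)}
2. grab(b,d)  →  {clear(a), clear(b), clear(c), linked(b,b), linked(d,a), linked(d,c), linked(d,d), linked(f,a), linked(f,b), ready(a)}
3. tag(d,a)  →  {clear(a), clear(b), clear(c), linked(b,b), linked(d,a), linked(d,c), linked(d,d), linked(f,a), linked(f,b), on(a,d), ready(a)}
4. tag(d,c)  →  {clear(a), clear(b), clear(c), linked(b,b), linked(d,a), linked(d,c), linked(d,d), linked(f,a), linked(f,b), on(a,d), on(c,d), ready(a)}
5. tag(f,b)  →  {clear(a), clear(b), clear(c), linked(b,b), linked(d,a), linked(d,c), linked(d,d), linked(f,a), linked(f,b), on(a,d), on(b,f), on(c,d), ready(a)}

swap(d); grab(b,d); tag(d,a); tag(d,c); tag(f,b)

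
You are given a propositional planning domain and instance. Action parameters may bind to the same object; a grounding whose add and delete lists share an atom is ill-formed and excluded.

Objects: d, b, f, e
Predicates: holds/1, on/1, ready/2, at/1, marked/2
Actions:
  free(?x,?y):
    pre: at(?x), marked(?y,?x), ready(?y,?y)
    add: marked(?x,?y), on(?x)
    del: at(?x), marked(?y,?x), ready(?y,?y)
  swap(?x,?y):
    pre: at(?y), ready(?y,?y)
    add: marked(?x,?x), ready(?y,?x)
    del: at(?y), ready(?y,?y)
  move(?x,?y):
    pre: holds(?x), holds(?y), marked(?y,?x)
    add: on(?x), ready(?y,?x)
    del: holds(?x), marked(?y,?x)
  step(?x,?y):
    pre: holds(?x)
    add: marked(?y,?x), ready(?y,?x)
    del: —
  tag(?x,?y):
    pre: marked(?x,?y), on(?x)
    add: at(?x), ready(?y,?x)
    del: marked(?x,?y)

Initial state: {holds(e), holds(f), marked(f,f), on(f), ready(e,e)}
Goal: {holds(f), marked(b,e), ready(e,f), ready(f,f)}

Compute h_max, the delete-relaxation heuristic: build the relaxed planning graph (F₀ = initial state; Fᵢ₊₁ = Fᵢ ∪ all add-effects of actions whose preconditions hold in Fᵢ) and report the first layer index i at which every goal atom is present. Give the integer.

1

F0 = init (5 atoms)
F1 = F0 ∪ {at(f), marked(b,e), marked(b,f), marked(d,e), marked(d,f), marked(e,e), marked(e,f), marked(f,e), ready(b,e), ready(b,f), ready(d,e), ready(d,f), ready(e,f), ready(f,e), ready(f,f)}  (20 atoms)
goal ⊆ F1  ⇒  h_max = 1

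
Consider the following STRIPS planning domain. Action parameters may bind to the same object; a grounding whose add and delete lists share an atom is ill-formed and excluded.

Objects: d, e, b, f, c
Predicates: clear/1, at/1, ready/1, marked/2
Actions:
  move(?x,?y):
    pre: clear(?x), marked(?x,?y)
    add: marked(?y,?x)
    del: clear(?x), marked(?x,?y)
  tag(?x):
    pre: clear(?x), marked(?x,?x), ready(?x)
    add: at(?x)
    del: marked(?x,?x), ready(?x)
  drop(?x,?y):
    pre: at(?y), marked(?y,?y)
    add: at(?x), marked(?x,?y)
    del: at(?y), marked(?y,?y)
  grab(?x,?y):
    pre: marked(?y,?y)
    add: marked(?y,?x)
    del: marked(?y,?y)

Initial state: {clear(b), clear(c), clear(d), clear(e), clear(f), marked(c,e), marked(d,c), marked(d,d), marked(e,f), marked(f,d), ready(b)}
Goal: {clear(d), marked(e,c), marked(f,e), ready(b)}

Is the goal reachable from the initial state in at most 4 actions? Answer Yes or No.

Yes

1. move(e,f)  →  {clear(b), clear(c), clear(d), clear(f), marked(c,e), marked(d,c), marked(d,d), marked(f,d), marked(f,e), ready(b)}
2. move(c,e)  →  {clear(b), clear(d), clear(f), marked(d,c), marked(d,d), marked(e,c), marked(f,d), marked(f,e), ready(b)}
optimal plan length = 2; 2 ≤ 4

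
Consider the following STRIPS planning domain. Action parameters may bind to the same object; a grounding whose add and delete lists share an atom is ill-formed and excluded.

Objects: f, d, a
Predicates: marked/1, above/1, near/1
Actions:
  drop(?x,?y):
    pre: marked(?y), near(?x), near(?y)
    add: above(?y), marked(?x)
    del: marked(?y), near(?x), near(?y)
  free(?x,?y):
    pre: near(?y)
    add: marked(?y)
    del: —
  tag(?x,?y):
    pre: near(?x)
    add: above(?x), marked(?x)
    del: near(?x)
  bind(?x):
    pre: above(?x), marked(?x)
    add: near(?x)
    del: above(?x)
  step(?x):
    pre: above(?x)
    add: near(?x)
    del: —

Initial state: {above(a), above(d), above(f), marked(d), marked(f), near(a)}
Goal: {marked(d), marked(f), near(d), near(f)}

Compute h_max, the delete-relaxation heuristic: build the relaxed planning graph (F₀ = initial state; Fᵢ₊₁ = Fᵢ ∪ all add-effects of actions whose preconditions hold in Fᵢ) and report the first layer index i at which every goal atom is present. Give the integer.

F0 = init (6 atoms)
F1 = F0 ∪ {marked(a), near(d), near(f)}  (9 atoms)
goal ⊆ F1  ⇒  h_max = 1

1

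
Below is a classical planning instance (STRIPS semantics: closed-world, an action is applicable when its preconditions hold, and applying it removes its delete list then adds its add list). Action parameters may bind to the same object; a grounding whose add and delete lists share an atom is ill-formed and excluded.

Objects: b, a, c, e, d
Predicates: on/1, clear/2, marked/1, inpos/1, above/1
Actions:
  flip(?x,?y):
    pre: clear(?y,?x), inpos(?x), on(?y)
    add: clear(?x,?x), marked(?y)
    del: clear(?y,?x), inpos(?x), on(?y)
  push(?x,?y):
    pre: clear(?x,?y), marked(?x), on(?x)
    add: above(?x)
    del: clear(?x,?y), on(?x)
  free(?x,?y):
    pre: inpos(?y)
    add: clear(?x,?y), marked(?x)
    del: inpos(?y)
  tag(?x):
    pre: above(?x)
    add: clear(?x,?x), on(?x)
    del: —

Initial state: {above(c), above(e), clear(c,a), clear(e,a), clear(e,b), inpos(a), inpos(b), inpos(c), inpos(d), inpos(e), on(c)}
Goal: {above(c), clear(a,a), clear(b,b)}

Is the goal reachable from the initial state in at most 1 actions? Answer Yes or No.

No

1. flip(a,c)  →  {above(c), above(e), clear(a,a), clear(e,a), clear(e,b), inpos(b), inpos(c), inpos(d), inpos(e), marked(c)}
2. free(b,b)  →  {above(c), above(e), clear(a,a), clear(b,b), clear(e,a), clear(e,b), inpos(c), inpos(d), inpos(e), marked(b), marked(c)}
optimal plan length = 2; 2 > 1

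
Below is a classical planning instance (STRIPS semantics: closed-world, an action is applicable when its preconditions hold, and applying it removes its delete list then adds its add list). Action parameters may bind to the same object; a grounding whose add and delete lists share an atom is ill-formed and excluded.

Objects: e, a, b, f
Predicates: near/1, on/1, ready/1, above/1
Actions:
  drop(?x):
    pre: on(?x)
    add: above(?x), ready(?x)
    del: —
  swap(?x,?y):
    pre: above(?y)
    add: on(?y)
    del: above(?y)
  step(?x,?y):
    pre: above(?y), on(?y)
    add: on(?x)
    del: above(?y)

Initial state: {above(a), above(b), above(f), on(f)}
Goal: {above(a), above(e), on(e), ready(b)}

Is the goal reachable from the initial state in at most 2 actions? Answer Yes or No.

No

1. swap(e,b)  →  {above(a), above(f), on(b), on(f)}
2. drop(b)  →  {above(a), above(b), above(f), on(b), on(f), ready(b)}
3. step(e,b)  →  {above(a), above(f), on(b), on(e), on(f), ready(b)}
4. drop(e)  →  {above(a), above(e), above(f), on(b), on(e), on(f), ready(b), ready(e)}
optimal plan length = 4; 4 > 2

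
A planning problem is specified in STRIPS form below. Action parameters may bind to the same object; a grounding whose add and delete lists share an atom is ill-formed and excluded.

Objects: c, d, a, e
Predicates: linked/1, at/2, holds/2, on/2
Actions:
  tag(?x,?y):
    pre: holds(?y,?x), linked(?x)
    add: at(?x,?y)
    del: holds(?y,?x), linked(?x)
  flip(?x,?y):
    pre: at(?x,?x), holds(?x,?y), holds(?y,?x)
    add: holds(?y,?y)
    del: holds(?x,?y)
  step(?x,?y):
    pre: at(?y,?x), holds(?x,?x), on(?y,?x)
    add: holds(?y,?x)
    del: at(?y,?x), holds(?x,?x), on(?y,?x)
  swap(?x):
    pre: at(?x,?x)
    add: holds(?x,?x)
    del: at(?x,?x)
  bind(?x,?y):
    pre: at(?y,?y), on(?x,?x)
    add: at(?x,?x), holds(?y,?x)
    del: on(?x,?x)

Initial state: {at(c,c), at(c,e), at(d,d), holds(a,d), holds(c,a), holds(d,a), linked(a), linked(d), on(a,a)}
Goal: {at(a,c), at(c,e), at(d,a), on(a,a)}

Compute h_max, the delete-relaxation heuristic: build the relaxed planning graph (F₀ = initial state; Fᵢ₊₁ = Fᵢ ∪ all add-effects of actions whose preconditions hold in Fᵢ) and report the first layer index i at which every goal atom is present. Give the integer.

F0 = init (9 atoms)
F1 = F0 ∪ {at(a,a), at(a,c), at(a,d), at(d,a), holds(a,a), holds(c,c), holds(d,d)}  (16 atoms)
goal ⊆ F1  ⇒  h_max = 1

1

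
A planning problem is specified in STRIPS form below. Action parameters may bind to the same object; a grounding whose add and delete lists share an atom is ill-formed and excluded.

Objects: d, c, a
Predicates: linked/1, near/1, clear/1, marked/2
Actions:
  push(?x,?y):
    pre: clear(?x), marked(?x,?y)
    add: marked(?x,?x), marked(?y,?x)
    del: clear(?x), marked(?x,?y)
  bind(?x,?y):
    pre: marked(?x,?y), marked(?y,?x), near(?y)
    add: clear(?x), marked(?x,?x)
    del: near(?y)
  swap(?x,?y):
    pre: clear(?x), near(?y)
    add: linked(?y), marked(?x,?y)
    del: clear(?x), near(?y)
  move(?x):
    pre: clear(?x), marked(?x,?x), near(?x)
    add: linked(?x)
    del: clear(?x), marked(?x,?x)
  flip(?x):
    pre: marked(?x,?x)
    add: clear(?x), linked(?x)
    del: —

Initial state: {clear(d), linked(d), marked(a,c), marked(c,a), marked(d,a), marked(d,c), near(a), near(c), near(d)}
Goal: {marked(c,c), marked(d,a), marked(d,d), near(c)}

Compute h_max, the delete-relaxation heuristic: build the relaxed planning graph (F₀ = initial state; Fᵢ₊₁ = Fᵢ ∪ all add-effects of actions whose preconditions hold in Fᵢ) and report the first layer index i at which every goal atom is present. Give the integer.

1

F0 = init (9 atoms)
F1 = F0 ∪ {clear(a), clear(c), linked(a), linked(c), marked(a,a), marked(a,d), marked(c,c), marked(c,d), marked(d,d)}  (18 atoms)
goal ⊆ F1  ⇒  h_max = 1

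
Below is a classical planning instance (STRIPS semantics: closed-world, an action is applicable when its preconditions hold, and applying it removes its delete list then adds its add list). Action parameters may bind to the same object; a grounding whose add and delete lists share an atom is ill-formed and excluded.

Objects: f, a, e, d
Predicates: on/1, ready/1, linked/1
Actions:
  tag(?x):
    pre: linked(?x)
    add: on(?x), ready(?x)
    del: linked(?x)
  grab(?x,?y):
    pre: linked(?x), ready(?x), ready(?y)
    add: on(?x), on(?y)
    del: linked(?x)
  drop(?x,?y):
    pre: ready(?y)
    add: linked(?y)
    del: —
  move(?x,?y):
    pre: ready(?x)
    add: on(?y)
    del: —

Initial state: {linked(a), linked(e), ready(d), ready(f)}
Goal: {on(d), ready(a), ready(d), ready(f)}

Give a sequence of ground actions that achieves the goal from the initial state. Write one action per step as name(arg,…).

tag(a); move(f,d)

1. tag(a)  →  {linked(e), on(a), ready(a), ready(d), ready(f)}
2. move(f,d)  →  {linked(e), on(a), on(d), ready(a), ready(d), ready(f)}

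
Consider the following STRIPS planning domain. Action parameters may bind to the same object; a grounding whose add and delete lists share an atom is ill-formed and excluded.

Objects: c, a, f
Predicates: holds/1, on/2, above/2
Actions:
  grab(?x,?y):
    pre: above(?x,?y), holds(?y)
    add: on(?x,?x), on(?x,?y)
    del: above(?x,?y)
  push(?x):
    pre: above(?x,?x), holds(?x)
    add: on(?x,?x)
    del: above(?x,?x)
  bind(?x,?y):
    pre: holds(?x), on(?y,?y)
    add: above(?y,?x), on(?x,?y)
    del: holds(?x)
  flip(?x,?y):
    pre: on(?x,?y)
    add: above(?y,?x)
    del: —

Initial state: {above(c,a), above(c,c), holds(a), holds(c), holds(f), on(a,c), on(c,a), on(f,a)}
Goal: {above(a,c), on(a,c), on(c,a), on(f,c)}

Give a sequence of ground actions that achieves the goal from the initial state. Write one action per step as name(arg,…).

grab(c,c); bind(f,c); flip(c,a)

1. grab(c,c)  →  {above(c,a), holds(a), holds(c), holds(f), on(a,c), on(c,a), on(c,c), on(f,a)}
2. bind(f,c)  →  {above(c,a), above(c,f), holds(a), holds(c), on(a,c), on(c,a), on(c,c), on(f,a), on(f,c)}
3. flip(c,a)  →  {above(a,c), above(c,a), above(c,f), holds(a), holds(c), on(a,c), on(c,a), on(c,c), on(f,a), on(f,c)}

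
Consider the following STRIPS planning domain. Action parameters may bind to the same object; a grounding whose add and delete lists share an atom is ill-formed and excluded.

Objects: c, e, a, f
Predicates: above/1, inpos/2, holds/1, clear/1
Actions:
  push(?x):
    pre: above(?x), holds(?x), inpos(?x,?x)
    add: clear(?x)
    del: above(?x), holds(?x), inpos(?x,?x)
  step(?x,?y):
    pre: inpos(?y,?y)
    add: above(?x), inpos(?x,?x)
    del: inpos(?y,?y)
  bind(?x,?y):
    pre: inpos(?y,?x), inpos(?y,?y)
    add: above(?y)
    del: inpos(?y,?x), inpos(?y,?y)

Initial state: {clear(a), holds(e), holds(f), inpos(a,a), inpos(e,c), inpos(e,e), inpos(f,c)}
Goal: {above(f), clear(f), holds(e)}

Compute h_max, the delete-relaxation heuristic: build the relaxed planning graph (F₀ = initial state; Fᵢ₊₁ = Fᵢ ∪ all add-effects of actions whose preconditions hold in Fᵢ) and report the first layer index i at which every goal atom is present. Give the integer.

F0 = init (7 atoms)
F1 = F0 ∪ {above(a), above(c), above(e), above(f), inpos(c,c), inpos(f,f)}  (13 atoms)
F2 = F1 ∪ {clear(e), clear(f)}  (15 atoms)
goal ⊆ F2  ⇒  h_max = 2

2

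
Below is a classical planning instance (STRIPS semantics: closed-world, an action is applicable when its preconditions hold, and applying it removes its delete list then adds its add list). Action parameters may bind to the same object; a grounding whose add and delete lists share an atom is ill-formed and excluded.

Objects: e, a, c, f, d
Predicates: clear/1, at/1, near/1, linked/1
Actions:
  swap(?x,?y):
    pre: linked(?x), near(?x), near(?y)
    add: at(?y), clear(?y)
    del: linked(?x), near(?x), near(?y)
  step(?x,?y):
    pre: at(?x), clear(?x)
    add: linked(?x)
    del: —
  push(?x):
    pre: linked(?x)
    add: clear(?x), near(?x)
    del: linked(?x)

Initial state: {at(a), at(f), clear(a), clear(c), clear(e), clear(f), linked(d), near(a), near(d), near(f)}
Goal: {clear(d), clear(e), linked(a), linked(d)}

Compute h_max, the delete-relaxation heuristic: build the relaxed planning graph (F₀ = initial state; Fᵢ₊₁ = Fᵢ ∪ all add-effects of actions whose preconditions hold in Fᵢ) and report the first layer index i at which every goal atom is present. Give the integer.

F0 = init (10 atoms)
F1 = F0 ∪ {at(d), clear(d), linked(a), linked(f)}  (14 atoms)
goal ⊆ F1  ⇒  h_max = 1

1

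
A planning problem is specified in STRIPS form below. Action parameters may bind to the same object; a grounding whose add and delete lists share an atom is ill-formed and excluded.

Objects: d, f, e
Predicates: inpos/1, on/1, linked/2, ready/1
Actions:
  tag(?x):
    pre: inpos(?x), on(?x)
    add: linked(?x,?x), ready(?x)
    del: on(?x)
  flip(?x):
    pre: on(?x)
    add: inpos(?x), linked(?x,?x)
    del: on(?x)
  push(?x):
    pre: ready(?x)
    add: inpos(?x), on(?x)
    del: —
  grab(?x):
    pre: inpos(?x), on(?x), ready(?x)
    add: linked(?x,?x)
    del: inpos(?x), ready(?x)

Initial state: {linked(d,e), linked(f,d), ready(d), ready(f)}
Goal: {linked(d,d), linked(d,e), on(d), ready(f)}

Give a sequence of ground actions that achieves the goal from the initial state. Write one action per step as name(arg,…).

push(d); grab(d)

1. push(d)  →  {inpos(d), linked(d,e), linked(f,d), on(d), ready(d), ready(f)}
2. grab(d)  →  {linked(d,d), linked(d,e), linked(f,d), on(d), ready(f)}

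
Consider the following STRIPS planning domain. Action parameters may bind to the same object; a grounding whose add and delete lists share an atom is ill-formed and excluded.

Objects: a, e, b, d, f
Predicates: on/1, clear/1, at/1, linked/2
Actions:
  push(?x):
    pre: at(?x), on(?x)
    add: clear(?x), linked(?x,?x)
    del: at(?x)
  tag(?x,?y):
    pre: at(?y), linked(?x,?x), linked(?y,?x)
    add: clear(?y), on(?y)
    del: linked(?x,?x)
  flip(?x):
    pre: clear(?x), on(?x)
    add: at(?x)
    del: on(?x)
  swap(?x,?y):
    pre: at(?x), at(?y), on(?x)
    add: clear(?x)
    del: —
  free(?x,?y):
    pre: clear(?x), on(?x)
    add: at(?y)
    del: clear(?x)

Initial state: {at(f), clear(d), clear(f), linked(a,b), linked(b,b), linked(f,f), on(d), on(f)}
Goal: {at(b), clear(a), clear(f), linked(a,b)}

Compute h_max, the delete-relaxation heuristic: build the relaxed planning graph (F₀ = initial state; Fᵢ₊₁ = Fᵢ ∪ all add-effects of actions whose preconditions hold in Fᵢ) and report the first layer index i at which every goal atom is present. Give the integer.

2

F0 = init (8 atoms)
F1 = F0 ∪ {at(a), at(b), at(d), at(e)}  (12 atoms)
F2 = F1 ∪ {clear(a), clear(b), linked(d,d), on(a), on(b)}  (17 atoms)
goal ⊆ F2  ⇒  h_max = 2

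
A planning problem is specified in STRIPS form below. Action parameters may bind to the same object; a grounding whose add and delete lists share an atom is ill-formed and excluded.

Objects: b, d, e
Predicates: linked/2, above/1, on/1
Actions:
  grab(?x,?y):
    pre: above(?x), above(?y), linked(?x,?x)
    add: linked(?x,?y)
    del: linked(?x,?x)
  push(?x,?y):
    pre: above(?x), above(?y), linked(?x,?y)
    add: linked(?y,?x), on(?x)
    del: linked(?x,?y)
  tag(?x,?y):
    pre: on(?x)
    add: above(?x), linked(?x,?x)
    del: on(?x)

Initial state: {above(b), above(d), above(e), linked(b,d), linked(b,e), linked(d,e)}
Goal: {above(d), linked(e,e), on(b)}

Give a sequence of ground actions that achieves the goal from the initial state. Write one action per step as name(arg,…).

push(b,e); push(e,b); tag(e,b)

1. push(b,e)  →  {above(b), above(d), above(e), linked(b,d), linked(d,e), linked(e,b), on(b)}
2. push(e,b)  →  {above(b), above(d), above(e), linked(b,d), linked(b,e), linked(d,e), on(b), on(e)}
3. tag(e,b)  →  {above(b), above(d), above(e), linked(b,d), linked(b,e), linked(d,e), linked(e,e), on(b)}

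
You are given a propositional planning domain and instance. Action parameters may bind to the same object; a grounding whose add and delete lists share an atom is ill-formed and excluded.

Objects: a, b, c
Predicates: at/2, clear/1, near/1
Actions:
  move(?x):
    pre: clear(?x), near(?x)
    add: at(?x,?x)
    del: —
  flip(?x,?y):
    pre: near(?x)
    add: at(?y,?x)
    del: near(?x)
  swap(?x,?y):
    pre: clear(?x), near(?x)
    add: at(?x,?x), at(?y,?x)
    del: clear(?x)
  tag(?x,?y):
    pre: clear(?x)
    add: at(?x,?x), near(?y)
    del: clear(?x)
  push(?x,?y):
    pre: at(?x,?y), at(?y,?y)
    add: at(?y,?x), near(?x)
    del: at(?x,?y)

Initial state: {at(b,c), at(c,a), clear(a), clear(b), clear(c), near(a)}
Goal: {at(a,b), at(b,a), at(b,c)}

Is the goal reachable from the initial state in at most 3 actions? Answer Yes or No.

Yes

1. flip(a,b)  →  {at(b,a), at(b,c), at(c,a), clear(a), clear(b), clear(c)}
2. tag(a,b)  →  {at(a,a), at(b,a), at(b,c), at(c,a), clear(b), clear(c), near(b)}
3. flip(b,a)  →  {at(a,a), at(a,b), at(b,a), at(b,c), at(c,a), clear(b), clear(c)}
optimal plan length = 3; 3 ≤ 3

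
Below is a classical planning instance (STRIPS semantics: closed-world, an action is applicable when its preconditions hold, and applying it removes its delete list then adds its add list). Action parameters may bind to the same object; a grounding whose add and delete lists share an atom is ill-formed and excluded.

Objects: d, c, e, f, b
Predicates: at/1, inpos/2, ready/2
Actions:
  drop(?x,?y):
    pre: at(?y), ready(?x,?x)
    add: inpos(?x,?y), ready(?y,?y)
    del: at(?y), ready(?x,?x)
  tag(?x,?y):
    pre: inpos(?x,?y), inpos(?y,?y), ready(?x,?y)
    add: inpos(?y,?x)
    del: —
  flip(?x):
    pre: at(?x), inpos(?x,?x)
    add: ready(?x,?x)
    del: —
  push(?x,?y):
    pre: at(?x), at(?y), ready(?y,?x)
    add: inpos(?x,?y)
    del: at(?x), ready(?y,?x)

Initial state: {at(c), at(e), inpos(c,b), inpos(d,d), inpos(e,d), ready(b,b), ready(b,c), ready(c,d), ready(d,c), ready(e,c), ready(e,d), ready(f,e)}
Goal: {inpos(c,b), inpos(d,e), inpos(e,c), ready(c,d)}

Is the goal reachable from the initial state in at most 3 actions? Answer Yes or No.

1. drop(b,e)  →  {at(c), inpos(b,e), inpos(c,b), inpos(d,d), inpos(e,d), ready(b,c), ready(c,d), ready(d,c), ready(e,c), ready(e,d), ready(e,e), ready(f,e)}
2. drop(e,c)  →  {inpos(b,e), inpos(c,b), inpos(d,d), inpos(e,c), inpos(e,d), ready(b,c), ready(c,c), ready(c,d), ready(d,c), ready(e,c), ready(e,d), ready(f,e)}
3. tag(e,d)  →  {inpos(b,e), inpos(c,b), inpos(d,d), inpos(d,e), inpos(e,c), inpos(e,d), ready(b,c), ready(c,c), ready(c,d), ready(d,c), ready(e,c), ready(e,d), ready(f,e)}
optimal plan length = 3; 3 ≤ 3

Yes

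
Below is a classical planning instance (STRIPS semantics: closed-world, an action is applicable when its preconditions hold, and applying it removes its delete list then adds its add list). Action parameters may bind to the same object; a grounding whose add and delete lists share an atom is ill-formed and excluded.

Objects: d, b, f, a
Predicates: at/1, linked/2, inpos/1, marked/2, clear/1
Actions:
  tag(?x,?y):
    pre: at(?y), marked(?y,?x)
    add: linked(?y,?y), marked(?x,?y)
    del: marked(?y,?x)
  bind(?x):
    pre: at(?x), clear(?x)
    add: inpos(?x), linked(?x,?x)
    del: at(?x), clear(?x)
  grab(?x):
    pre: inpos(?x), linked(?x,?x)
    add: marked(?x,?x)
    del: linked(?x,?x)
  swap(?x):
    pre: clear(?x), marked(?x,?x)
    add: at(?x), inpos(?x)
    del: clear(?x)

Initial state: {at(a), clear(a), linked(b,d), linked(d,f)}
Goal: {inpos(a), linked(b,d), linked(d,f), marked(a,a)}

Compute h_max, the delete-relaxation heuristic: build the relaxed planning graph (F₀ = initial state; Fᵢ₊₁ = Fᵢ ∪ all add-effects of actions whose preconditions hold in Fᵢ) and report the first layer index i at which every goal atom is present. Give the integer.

2

F0 = init (4 atoms)
F1 = F0 ∪ {inpos(a), linked(a,a)}  (6 atoms)
F2 = F1 ∪ {marked(a,a)}  (7 atoms)
goal ⊆ F2  ⇒  h_max = 2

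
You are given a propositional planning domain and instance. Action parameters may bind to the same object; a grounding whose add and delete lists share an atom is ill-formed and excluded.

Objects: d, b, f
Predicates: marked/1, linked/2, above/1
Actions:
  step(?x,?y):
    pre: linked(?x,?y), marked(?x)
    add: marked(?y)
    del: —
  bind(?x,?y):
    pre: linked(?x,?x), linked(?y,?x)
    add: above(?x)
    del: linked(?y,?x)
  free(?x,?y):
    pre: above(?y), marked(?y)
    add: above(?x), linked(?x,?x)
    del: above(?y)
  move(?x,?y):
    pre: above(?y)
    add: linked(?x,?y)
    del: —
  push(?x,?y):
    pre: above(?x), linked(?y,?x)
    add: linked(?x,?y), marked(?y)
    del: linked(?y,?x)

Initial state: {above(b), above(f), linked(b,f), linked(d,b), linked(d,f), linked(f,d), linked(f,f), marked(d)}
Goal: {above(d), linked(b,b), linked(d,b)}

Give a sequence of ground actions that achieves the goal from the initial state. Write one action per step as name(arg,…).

1. step(d,b)  →  {above(b), above(f), linked(b,f), linked(d,b), linked(d,f), linked(f,d), linked(f,f), marked(b), marked(d)}
2. move(b,b)  →  {above(b), above(f), linked(b,b), linked(b,f), linked(d,b), linked(d,f), linked(f,d), linked(f,f), marked(b), marked(d)}
3. free(d,b)  →  {above(d), above(f), linked(b,b), linked(b,f), linked(d,b), linked(d,d), linked(d,f), linked(f,d), linked(f,f), marked(b), marked(d)}

step(d,b); move(b,b); free(d,b)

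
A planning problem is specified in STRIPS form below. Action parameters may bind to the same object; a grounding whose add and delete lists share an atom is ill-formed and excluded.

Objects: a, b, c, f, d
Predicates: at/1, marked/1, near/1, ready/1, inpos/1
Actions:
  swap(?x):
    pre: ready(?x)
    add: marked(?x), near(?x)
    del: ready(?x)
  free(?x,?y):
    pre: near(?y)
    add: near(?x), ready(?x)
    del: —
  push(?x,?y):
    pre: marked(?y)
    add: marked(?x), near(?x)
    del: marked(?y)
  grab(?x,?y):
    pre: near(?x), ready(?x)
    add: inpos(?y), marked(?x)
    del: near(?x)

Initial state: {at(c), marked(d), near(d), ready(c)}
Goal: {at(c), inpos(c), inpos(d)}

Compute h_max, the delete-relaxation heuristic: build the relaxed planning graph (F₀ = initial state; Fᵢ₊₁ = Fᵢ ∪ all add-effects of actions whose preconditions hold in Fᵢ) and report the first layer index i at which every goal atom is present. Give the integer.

2

F0 = init (4 atoms)
F1 = F0 ∪ {marked(a), marked(b), marked(c), marked(f), near(a), near(b), near(c), near(f), ready(a), ready(b), ready(d), ready(f)}  (16 atoms)
F2 = F1 ∪ {inpos(a), inpos(b), inpos(c), inpos(d), inpos(f)}  (21 atoms)
goal ⊆ F2  ⇒  h_max = 2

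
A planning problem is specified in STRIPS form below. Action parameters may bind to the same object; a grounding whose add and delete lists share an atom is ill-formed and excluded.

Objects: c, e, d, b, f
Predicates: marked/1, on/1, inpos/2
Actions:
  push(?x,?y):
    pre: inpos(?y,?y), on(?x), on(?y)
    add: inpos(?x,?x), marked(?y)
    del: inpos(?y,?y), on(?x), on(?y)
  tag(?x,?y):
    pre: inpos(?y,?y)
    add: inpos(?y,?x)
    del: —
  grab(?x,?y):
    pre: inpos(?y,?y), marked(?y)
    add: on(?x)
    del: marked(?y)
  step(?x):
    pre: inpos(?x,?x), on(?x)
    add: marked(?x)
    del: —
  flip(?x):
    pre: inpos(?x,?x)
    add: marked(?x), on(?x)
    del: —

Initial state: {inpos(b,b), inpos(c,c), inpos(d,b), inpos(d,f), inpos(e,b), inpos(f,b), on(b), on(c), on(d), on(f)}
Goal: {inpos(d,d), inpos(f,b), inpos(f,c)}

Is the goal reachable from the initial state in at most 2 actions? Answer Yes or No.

1. push(d,c)  →  {inpos(b,b), inpos(d,b), inpos(d,d), inpos(d,f), inpos(e,b), inpos(f,b), marked(c), on(b), on(f)}
2. push(f,b)  →  {inpos(d,b), inpos(d,d), inpos(d,f), inpos(e,b), inpos(f,b), inpos(f,f), marked(b), marked(c)}
3. tag(c,f)  →  {inpos(d,b), inpos(d,d), inpos(d,f), inpos(e,b), inpos(f,b), inpos(f,c), inpos(f,f), marked(b), marked(c)}
optimal plan length = 3; 3 > 2

No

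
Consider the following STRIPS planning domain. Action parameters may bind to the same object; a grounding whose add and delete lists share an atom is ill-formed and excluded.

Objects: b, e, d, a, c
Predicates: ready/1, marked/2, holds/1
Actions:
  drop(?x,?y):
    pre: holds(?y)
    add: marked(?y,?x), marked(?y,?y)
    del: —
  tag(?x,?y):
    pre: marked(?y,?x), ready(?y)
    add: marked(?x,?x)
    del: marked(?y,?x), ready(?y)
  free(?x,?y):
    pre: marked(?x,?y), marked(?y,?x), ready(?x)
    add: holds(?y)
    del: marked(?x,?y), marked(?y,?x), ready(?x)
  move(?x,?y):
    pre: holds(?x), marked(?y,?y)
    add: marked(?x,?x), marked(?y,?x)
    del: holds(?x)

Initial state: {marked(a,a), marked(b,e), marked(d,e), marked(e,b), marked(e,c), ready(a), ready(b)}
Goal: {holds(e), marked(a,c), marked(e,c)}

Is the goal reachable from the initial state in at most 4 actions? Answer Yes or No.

Yes

1. free(b,e)  →  {holds(e), marked(a,a), marked(d,e), marked(e,c), ready(a)}
2. free(a,a)  →  {holds(a), holds(e), marked(d,e), marked(e,c)}
3. drop(c,a)  →  {holds(a), holds(e), marked(a,a), marked(a,c), marked(d,e), marked(e,c)}
optimal plan length = 3; 3 ≤ 4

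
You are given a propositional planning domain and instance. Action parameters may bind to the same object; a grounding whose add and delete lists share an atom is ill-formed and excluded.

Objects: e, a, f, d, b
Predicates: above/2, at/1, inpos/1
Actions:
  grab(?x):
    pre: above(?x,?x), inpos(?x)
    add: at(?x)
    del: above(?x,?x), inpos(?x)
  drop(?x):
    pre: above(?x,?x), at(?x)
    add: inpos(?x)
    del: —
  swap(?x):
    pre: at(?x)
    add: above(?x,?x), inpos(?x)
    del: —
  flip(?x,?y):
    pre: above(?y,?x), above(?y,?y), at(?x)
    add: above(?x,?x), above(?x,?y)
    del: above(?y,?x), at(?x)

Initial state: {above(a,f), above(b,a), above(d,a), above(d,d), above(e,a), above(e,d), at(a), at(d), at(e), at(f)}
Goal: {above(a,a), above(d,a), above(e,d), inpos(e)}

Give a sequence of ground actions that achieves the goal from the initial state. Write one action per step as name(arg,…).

1. swap(e)  →  {above(a,f), above(b,a), above(d,a), above(d,d), above(e,a), above(e,d), above(e,e), at(a), at(d), at(e), at(f), inpos(e)}
2. swap(a)  →  {above(a,a), above(a,f), above(b,a), above(d,a), above(d,d), above(e,a), above(e,d), above(e,e), at(a), at(d), at(e), at(f), inpos(a), inpos(e)}

swap(e); swap(a)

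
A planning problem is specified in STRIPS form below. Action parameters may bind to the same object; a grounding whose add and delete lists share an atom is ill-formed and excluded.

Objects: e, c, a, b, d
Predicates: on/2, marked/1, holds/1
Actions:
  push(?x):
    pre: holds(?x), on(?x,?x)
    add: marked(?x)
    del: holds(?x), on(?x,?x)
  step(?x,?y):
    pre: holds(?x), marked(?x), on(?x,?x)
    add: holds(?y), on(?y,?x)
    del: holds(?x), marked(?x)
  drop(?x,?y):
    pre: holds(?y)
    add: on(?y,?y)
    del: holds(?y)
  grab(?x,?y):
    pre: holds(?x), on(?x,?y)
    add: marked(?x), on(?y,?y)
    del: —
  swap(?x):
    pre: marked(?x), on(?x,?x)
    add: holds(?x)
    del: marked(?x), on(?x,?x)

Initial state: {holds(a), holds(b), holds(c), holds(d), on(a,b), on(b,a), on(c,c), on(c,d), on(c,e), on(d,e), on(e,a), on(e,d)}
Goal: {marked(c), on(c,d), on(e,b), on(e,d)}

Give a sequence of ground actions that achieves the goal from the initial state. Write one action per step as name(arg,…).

1. push(c)  →  {holds(a), holds(b), holds(d), marked(c), on(a,b), on(b,a), on(c,d), on(c,e), on(d,e), on(e,a), on(e,d)}
2. grab(a,b)  →  {holds(a), holds(b), holds(d), marked(a), marked(c), on(a,b), on(b,a), on(b,b), on(c,d), on(c,e), on(d,e), on(e,a), on(e,d)}
3. grab(b,a)  →  {holds(a), holds(b), holds(d), marked(a), marked(b), marked(c), on(a,a), on(a,b), on(b,a), on(b,b), on(c,d), on(c,e), on(d,e), on(e,a), on(e,d)}
4. step(b,e)  →  {holds(a), holds(d), holds(e), marked(a), marked(c), on(a,a), on(a,b), on(b,a), on(b,b), on(c,d), on(c,e), on(d,e), on(e,a), on(e,b), on(e,d)}

push(c); grab(a,b); grab(b,a); step(b,e)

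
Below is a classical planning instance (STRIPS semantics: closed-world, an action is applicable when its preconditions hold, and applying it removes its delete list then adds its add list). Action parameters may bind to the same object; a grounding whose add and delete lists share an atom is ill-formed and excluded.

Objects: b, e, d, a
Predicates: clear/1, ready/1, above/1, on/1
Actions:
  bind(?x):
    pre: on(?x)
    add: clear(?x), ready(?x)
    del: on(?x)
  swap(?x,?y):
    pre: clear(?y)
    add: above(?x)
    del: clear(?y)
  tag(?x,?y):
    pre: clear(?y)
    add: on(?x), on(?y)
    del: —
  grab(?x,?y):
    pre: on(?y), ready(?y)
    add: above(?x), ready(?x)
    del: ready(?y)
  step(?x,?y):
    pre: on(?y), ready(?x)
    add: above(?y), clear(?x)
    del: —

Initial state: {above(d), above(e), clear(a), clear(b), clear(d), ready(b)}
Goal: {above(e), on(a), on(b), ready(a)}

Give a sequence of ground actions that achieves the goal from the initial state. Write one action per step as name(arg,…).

tag(b,a); grab(a,b)

1. tag(b,a)  →  {above(d), above(e), clear(a), clear(b), clear(d), on(a), on(b), ready(b)}
2. grab(a,b)  →  {above(a), above(d), above(e), clear(a), clear(b), clear(d), on(a), on(b), ready(a)}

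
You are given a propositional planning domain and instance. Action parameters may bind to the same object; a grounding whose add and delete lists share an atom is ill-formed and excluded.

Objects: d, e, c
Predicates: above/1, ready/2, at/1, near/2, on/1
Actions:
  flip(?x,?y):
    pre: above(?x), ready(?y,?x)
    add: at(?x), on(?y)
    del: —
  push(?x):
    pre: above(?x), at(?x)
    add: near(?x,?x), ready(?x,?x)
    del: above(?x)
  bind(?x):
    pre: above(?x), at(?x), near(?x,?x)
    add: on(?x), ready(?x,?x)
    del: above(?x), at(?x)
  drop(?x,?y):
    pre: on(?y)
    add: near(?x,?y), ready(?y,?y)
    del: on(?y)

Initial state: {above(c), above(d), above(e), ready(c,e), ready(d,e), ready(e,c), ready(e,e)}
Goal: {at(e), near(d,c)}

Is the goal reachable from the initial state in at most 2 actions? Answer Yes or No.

1. flip(e,c)  →  {above(c), above(d), above(e), at(e), on(c), ready(c,e), ready(d,e), ready(e,c), ready(e,e)}
2. drop(d,c)  →  {above(c), above(d), above(e), at(e), near(d,c), ready(c,c), ready(c,e), ready(d,e), ready(e,c), ready(e,e)}
optimal plan length = 2; 2 ≤ 2

Yes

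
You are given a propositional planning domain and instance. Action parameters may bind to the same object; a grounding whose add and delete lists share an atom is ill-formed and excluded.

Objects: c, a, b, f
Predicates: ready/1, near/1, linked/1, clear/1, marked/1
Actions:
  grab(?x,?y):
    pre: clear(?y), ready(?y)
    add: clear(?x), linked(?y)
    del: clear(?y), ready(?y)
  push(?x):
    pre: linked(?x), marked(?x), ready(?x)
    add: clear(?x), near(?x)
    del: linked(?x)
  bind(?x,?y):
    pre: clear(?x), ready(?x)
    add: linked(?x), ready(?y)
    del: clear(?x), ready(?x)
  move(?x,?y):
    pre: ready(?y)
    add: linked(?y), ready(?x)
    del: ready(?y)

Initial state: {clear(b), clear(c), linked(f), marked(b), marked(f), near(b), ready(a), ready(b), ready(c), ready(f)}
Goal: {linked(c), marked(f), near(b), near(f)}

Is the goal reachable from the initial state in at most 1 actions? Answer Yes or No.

1. grab(a,c)  →  {clear(a), clear(b), linked(c), linked(f), marked(b), marked(f), near(b), ready(a), ready(b), ready(f)}
2. push(f)  →  {clear(a), clear(b), clear(f), linked(c), marked(b), marked(f), near(b), near(f), ready(a), ready(b), ready(f)}
optimal plan length = 2; 2 > 1

No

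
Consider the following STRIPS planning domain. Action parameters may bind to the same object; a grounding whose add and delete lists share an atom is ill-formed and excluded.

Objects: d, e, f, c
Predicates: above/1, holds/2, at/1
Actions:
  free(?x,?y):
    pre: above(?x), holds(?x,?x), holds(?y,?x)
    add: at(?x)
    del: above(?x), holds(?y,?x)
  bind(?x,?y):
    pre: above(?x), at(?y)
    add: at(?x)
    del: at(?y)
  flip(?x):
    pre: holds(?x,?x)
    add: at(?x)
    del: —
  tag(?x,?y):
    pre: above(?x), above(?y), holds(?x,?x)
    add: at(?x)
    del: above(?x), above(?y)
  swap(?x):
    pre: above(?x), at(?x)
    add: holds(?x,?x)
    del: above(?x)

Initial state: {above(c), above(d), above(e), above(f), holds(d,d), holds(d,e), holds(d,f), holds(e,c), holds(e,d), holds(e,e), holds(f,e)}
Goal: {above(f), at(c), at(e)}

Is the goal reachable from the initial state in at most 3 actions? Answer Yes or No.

Yes

1. free(d,d)  →  {above(c), above(e), above(f), at(d), holds(d,e), holds(d,f), holds(e,c), holds(e,d), holds(e,e), holds(f,e)}
2. free(e,d)  →  {above(c), above(f), at(d), at(e), holds(d,f), holds(e,c), holds(e,d), holds(e,e), holds(f,e)}
3. bind(c,d)  →  {above(c), above(f), at(c), at(e), holds(d,f), holds(e,c), holds(e,d), holds(e,e), holds(f,e)}
optimal plan length = 3; 3 ≤ 3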